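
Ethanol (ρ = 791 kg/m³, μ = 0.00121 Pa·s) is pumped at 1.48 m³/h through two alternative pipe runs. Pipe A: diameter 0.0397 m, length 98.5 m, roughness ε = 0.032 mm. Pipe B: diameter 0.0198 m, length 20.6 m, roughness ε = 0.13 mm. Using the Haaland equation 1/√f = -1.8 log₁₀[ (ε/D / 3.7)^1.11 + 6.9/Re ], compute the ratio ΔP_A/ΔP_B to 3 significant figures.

ΔP_A/ΔP_B ≈ 0.132

Pipe A: V = Q/A = 0.0004111/0.001238 = 0.3321 m/s; Re = 8619; ε/D = 0.000806; Haaland → f = 0.03313; ΔP_A = f(L/D)(ρV²/2) = 3586 Pa.
Pipe B: V = Q/A = 0.0004111/0.0003079 = 1.335 m/s; Re = 1.728e+04; ε/D = 0.00657; Haaland → f = 0.03691; ΔP_B = f(L/D)(ρV²/2) = 2.708e+04 Pa.
ΔP_A/ΔP_B = 3586/2.708e+04 = 0.132.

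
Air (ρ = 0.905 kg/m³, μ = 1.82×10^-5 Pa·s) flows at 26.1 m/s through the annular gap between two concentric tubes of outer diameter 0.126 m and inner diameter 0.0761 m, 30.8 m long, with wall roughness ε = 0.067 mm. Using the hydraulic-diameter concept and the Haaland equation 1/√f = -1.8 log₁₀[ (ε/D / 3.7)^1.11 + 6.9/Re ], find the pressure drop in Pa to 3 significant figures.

ΔP ≈ 4560 Pa

Hydraulic diameter D_h = 4A/P = D_o - D_i = 0.126 - 0.0761 = 0.0499 m.
Re = ρVD_h/μ = 0.905·26.1·0.0499/1.82e-05 = 6.476e+04.
ε/D_h = 6.7e-05/0.0499 = 0.00134; Haaland gives 1/√f = -1.8 log₁₀[0.000152+0.000107] = 6.458, so f = 0.02398.
ΔP = f(L/D_h)(ρV²/2) = 0.02398·30.8/0.0499·308.2 = 4562 Pa.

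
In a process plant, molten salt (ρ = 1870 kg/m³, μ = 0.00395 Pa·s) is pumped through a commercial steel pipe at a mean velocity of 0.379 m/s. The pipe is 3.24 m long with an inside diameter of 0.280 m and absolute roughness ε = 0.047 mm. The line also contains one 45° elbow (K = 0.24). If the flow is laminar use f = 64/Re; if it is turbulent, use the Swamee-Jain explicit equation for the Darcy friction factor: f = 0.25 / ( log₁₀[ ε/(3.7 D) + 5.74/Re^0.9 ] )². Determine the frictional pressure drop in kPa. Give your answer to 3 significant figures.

ΔP ≈ 0.0655 kPa

Reynolds number Re = ρVD/μ = 1870 · 0.379 · 0.28 / 0.00395 = 5.024e+04.
Re > 4000 → turbulent. Relative roughness ε/D = 4.7e-05/0.28 = 0.000168. Swamee-Jain: f = 0.25/(log₁₀[0.000168/3.7 + 5.74/5.024e+04^0.9])² = 0.25/(log₁₀[4.54e-05 + 0.000337])² = 0.25/(-3.417)² = 0.02141.
Total minor-loss coefficient ΣK = 1·0.24 = 0.24.
ΔP = [f·L/D + ΣK]·(ρV²/2) = [0.02141·3.24/0.28 + 0.24]·(1870·0.379²/2) = [0.2477 + 0.24]·134.3 = 65.5 Pa.
ΔP = 65.5 Pa = 0.0655 kPa.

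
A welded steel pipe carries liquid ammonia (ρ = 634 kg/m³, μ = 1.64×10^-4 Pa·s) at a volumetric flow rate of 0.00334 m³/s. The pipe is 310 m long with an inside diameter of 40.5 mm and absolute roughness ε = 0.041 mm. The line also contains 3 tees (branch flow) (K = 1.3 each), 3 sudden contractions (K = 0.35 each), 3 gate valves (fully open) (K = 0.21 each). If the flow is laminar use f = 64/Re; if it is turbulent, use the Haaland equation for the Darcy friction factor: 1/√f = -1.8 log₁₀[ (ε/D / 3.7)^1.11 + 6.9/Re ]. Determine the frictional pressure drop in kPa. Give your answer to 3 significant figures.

Cross-sectional area A = πD²/4 = π(0.0405)²/4 = 0.001288 m²; mean velocity V = Q/A = 0.00334/0.001288 = 2.593 m/s.
Reynolds number Re = ρVD/μ = 634 · 2.593 · 0.0405 / 0.000164 = 4.059e+05.
Re > 4000 → turbulent. Relative roughness ε/D = 4.1e-05/0.0405 = 0.00101. Haaland: 1/√f = -1.8 log₁₀[(0.00101/3.7)^1.11 + 6.9/4.059e+05] = -1.8 log₁₀[0.000111 + 1.7e-05] = 7.007, so f = 0.02037.
Total minor-loss coefficient ΣK = 3·1.3 + 3·0.35 + 3·0.21 = 5.58.
ΔP = [f·L/D + ΣK]·(ρV²/2) = [0.02037·310/0.0405 + 5.58]·(634·2.593²/2) = [155.9 + 5.58]·2131 = 3.441e+05 Pa.
ΔP = 3.441e+05 Pa = 344 kPa.

ΔP ≈ 344 kPa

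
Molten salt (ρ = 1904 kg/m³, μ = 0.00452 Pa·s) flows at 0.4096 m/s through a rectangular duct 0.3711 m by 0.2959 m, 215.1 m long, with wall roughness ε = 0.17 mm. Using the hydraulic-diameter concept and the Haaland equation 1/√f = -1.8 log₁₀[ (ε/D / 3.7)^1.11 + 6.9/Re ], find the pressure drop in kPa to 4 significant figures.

Hydraulic diameter D_h = 4A/P = 4·(0.3711·0.2959)/(2·(0.3711+0.2959)) = 0.4392/1.334 = 0.3293 m.
Re = ρVD_h/μ = 1904·0.4096·0.3293/0.00452 = 5.681e+04.
ε/D_h = 0.00017/0.3293 = 0.000516; Haaland gives 1/√f = -1.8 log₁₀[5.26e-05+0.000121] = 6.767, so f = 0.02184.
ΔP = f(L/D_h)(ρV²/2) = 0.02184·215.1/0.3293·159.7 = 2279 Pa.
ΔP = 2.279 kPa.

ΔP ≈ 2.279 kPa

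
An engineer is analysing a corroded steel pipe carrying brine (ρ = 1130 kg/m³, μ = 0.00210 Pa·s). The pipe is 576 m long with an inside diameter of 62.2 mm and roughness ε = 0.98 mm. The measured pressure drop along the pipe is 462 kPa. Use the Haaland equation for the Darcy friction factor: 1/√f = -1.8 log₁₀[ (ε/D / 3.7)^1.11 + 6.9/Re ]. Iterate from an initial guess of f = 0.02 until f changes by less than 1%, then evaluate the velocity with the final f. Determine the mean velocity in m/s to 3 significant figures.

Rearranging Darcy-Weisbach: V = √(2·ΔP·D/(f·L·ρ)). With ε/D = 0.00098/0.0622 = 0.0158, iterate starting from f = 0.02:
  f = 0.02 → V = √(2·4.62e+05·0.0622/(0.02·576·1130)) = 2.101 m/s; Re = ρVD/μ = 7.033e+04; f → 0.04518
  f = 0.04518 → V = 1.398 m/s; Re = 4.679e+04; f → 0.04548
Converged (Δf/f < 1%). With the final f = 0.04548: V = √(2·4.62e+05·0.0622/(0.04548·576·1130)) = 1.393 m/s.

V ≈ 1.39 m/s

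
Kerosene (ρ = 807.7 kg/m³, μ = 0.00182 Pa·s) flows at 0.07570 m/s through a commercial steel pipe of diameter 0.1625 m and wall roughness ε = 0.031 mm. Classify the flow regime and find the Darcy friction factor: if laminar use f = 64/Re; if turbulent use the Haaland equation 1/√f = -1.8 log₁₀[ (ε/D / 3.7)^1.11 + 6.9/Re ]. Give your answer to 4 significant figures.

Re = ρVD/μ = 807.7·0.0757·0.1625/0.00182 = 5459.
Re > 4000 → turbulent. ε/D = 3.1e-05/0.1625 = 0.000191; Haaland: 1/√f = -1.8 log₁₀[1.74e-05 + 0.00126] = 5.206, so f = 0.03689.

f ≈ 0.03689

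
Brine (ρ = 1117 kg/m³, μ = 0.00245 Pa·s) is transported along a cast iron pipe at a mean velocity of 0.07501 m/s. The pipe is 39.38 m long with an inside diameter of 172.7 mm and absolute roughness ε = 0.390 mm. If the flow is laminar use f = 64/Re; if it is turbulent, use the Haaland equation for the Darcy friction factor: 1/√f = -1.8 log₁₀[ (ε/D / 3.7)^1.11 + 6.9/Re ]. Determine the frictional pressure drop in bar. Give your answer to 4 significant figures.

Reynolds number Re = ρVD/μ = 1117 · 0.07501 · 0.1727 / 0.00245 = 5906.
Re > 4000 → turbulent. Relative roughness ε/D = 0.00039/0.1727 = 0.00226. Haaland: 1/√f = -1.8 log₁₀[(0.00226/3.7)^1.11 + 6.9/5906] = -1.8 log₁₀[0.00027 + 0.00117] = 5.116, so f = 0.03821.
Darcy-Weisbach: ΔP = f(L/D)(ρV²/2) = 0.03821·(39.38/0.1727)·(1117·0.07501²/2) = 0.03821·228·3.142 = 27.38 Pa.
ΔP = 27.38 Pa = 2.738×10^-4 bar.

ΔP ≈ 2.738×10^-4 bar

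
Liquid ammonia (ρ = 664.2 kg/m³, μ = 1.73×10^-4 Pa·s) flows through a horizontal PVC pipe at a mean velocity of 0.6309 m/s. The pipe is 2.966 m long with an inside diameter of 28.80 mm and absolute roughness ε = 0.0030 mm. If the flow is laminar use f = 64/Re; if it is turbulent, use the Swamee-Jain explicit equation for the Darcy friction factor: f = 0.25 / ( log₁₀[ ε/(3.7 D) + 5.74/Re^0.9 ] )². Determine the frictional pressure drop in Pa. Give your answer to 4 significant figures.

ΔP ≈ 269.4 Pa

Reynolds number Re = ρVD/μ = 664.2 · 0.6309 · 0.0288 / 0.000173 = 6.976e+04.
Re > 4000 → turbulent. Relative roughness ε/D = 3e-06/0.0288 = 0.000104. Swamee-Jain: f = 0.25/(log₁₀[0.000104/3.7 + 5.74/6.976e+04^0.9])² = 0.25/(log₁₀[2.82e-05 + 0.000251])² = 0.25/(-3.554)² = 0.01979.
Darcy-Weisbach: ΔP = f(L/D)(ρV²/2) = 0.01979·(2.966/0.0288)·(664.2·0.6309²/2) = 0.01979·103·132.2 = 269.4 Pa.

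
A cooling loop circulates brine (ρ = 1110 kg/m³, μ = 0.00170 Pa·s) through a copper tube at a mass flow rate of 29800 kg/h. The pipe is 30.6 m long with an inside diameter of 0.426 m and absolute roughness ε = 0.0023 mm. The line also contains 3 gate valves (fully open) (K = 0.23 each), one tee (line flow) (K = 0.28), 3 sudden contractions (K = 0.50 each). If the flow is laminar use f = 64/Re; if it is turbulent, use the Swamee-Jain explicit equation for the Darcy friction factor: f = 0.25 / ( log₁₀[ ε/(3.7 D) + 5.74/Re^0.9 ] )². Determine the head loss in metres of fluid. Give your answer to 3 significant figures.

h_f ≈ 6.25×10^-4 m

ṁ = 29800 kg/h = 29800/3600 = 8.278 kg/s.
A = πD²/4 = π(0.426)²/4 = 0.1425 m²; mean velocity V = ṁ/(ρA) = 8.278/(1110 · 0.1425) = 0.05232 m/s.
Reynolds number Re = ρVD/μ = 1110 · 0.05232 · 0.426 / 0.0017 = 1.455e+04.
Re > 4000 → turbulent. Relative roughness ε/D = 2.3e-06/0.426 = 5.4e-06. Swamee-Jain: f = 0.25/(log₁₀[5.4e-06/3.7 + 5.74/1.455e+04^0.9])² = 0.25/(log₁₀[1.46e-06 + 0.00103])² = 0.25/(-2.987)² = 0.02802.
Total minor-loss coefficient ΣK = 3·0.23 + 1·0.28 + 3·0.5 = 2.47.
ΔP = [f·L/D + ΣK]·(ρV²/2) = [0.02802·30.6/0.426 + 2.47]·(1110·0.05232²/2) = [2.013 + 2.47]·1.519 = 6.81 Pa.
Head loss h_f = ΔP/(ρg) = 6.81/(1110·9.81) = 6.25×10^-4 m.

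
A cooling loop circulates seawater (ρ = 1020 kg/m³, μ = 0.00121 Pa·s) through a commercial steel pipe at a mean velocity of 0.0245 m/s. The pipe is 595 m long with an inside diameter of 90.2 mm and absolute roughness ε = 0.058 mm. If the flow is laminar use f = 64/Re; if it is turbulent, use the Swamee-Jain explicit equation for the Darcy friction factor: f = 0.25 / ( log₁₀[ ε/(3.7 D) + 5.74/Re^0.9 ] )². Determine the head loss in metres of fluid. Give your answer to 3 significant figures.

h_f ≈ 0.00693 m

Reynolds number Re = ρVD/μ = 1020 · 0.0245 · 0.0902 / 0.00121 = 1863.
Re < 2300 → laminar flow, so f = 64/Re = 64/1863 = 0.03436 (the turbulent correlation is not needed).
Darcy-Weisbach: ΔP = f(L/D)(ρV²/2) = 0.03436·(595/0.0902)·(1020·0.0245²/2) = 0.03436·6596·0.3061 = 69.38 Pa.
Head loss h_f = ΔP/(ρg) = 69.38/(1020·9.81) = 0.00693 m.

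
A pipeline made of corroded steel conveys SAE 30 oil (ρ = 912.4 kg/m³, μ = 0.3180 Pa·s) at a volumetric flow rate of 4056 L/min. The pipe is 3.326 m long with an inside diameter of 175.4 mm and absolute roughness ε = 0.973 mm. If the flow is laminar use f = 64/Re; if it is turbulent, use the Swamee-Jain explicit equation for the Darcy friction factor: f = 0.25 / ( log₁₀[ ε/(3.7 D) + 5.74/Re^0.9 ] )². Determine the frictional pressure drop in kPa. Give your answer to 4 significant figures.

Q = 4056 L/min = 4056/60000 = 0.0676 m³/s.
Cross-sectional area A = πD²/4 = π(0.1754)²/4 = 0.02416 m²; mean velocity V = Q/A = 0.0676/0.02416 = 2.798 m/s.
Reynolds number Re = ρVD/μ = 912.4 · 2.798 · 0.1754 / 0.318 = 1408.
Re < 2300 → laminar flow, so f = 64/Re = 64/1408 = 0.04546 (the turbulent correlation is not needed).
Darcy-Weisbach: ΔP = f(L/D)(ρV²/2) = 0.04546·(3.326/0.1754)·(912.4·2.798²/2) = 0.04546·18.96·3571 = 3078 Pa.
ΔP = 3078 Pa = 3.078 kPa.

ΔP ≈ 3.078 kPa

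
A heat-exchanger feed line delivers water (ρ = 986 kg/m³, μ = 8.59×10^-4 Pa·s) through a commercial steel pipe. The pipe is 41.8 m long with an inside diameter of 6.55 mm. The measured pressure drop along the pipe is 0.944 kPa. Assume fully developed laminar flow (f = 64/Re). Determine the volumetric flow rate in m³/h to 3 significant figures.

For laminar flow, f = 64/Re with Re = ρVD/μ, so Darcy-Weisbach reduces to ΔP = 32μLV/D². Solving for V: V = ΔP·D²/(32μL) = 944·(0.00655)²/(32·0.000859·41.8) = 0.03525 m/s.
Check: Re = ρVD/μ = 986·0.03525·0.00655/0.000859 = 265 < 2300, so the laminar assumption holds.
Q = V·A = 0.03525·(π/4·0.00655²) = 1.188e-06 m³/s = 0.00428 m³/h.

Q ≈ 0.00428 m³/h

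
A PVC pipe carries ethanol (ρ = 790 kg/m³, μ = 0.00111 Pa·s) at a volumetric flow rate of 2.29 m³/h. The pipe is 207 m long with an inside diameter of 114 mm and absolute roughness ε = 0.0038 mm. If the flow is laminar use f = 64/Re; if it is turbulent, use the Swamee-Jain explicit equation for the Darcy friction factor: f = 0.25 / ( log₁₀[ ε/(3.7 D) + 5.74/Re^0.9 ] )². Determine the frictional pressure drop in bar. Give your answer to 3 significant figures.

ΔP ≈ 0.00105 bar

Q = 2.29 m³/h = 2.29/3600 = 0.0006361 m³/s.
Cross-sectional area A = πD²/4 = π(0.114)²/4 = 0.01021 m²; mean velocity V = Q/A = 0.0006361/0.01021 = 0.06232 m/s.
Reynolds number Re = ρVD/μ = 790 · 0.06232 · 0.114 / 0.00111 = 5056.
Re > 4000 → turbulent. Relative roughness ε/D = 3.8e-06/0.114 = 3.33e-05. Swamee-Jain: f = 0.25/(log₁₀[3.33e-05/3.7 + 5.74/5056^0.9])² = 0.25/(log₁₀[9.01e-06 + 0.00266])² = 0.25/(-2.573)² = 0.03776.
Darcy-Weisbach: ΔP = f(L/D)(ρV²/2) = 0.03776·(207/0.114)·(790·0.06232²/2) = 0.03776·1816·1.534 = 105.2 Pa.
ΔP = 105.2 Pa = 0.00105 bar.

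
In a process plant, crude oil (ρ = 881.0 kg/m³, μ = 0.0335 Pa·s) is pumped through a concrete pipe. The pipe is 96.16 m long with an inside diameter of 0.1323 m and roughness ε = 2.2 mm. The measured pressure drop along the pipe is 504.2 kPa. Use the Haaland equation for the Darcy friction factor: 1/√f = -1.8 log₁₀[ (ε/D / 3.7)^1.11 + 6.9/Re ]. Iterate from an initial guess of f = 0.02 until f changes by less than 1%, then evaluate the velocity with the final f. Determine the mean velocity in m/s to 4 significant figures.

V ≈ 5.758 m/s

Rearranging Darcy-Weisbach: V = √(2·ΔP·D/(f·L·ρ)). With ε/D = 0.0022/0.1323 = 0.0166, iterate starting from f = 0.02:
  f = 0.02 → V = √(2·5.042e+05·0.1323/(0.02·96.16·881)) = 8.874 m/s; Re = ρVD/μ = 3.087e+04; f → 0.0468
  f = 0.0468 → V = 5.801 m/s; Re = 2.018e+04; f → 0.04749
  f = 0.04749 → V = 5.759 m/s; Re = 2.004e+04; f → 0.0475
Converged (Δf/f < 1%). With the final f = 0.0475: V = √(2·5.042e+05·0.1323/(0.0475·96.16·881)) = 5.758 m/s.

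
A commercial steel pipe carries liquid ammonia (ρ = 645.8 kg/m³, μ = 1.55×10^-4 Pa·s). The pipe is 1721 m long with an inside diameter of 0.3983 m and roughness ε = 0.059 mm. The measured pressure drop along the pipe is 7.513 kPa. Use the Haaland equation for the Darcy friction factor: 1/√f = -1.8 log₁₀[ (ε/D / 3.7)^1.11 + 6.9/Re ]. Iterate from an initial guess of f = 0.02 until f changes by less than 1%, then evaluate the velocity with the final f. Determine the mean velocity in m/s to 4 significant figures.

Rearranging Darcy-Weisbach: V = √(2·ΔP·D/(f·L·ρ)). With ε/D = 5.9e-05/0.3983 = 0.000148, iterate starting from f = 0.02:
  f = 0.02 → V = √(2·7513·0.3983/(0.02·1721·645.8)) = 0.5189 m/s; Re = ρVD/μ = 8.611e+05; f → 0.01412
  f = 0.01412 → V = 0.6174 m/s; Re = 1.025e+06; f → 0.01396
  f = 0.01396 → V = 0.621 m/s; Re = 1.031e+06; f → 0.01396
Converged (Δf/f < 1%). With the final f = 0.01396: V = √(2·7513·0.3983/(0.01396·1721·645.8)) = 0.6211 m/s.

V ≈ 0.6211 m/s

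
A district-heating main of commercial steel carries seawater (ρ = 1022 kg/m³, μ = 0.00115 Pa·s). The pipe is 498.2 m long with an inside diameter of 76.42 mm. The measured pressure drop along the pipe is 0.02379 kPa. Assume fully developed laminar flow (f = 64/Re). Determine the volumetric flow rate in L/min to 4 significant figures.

Q ≈ 2.086 L/min

For laminar flow, f = 64/Re with Re = ρVD/μ, so Darcy-Weisbach reduces to ΔP = 32μLV/D². Solving for V: V = ΔP·D²/(32μL) = 23.79·(0.07642)²/(32·0.00115·498.2) = 0.007578 m/s.
Check: Re = ρVD/μ = 1022·0.007578·0.07642/0.00115 = 514.7 < 2300, so the laminar assumption holds.
Q = V·A = 0.007578·(π/4·0.07642²) = 3.476e-05 m³/s = 2.086 L/min.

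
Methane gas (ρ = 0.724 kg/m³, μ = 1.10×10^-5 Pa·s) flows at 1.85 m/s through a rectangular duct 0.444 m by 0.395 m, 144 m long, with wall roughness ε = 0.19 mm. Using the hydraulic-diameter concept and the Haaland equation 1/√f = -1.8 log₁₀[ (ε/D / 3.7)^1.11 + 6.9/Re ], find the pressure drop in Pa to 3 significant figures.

ΔP ≈ 9.41 Pa

Hydraulic diameter D_h = 4A/P = 4·(0.444·0.395)/(2·(0.444+0.395)) = 0.7015/1.678 = 0.4181 m.
Re = ρVD_h/μ = 0.724·1.85·0.4181/1.1e-05 = 5.091e+04.
ε/D_h = 0.00019/0.4181 = 0.000454; Haaland gives 1/√f = -1.8 log₁₀[4.56e-05+0.000136] = 6.735, so f = 0.02204.
ΔP = f(L/D_h)(ρV²/2) = 0.02204·144/0.4181·1.239 = 9.407 Pa.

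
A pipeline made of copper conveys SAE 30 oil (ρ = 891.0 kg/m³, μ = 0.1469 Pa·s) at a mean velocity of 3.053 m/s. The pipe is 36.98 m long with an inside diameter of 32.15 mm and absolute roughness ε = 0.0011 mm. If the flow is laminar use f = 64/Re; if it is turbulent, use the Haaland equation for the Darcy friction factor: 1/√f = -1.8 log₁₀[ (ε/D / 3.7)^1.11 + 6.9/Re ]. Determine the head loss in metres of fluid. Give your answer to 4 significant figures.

h_f ≈ 58.74 m

Reynolds number Re = ρVD/μ = 891 · 3.053 · 0.03215 / 0.147 = 595.3.
Re < 2300 → laminar flow, so f = 64/Re = 64/595.3 = 0.1075 (the turbulent correlation is not needed).
Darcy-Weisbach: ΔP = f(L/D)(ρV²/2) = 0.1075·(36.98/0.03215)·(891·3.053²/2) = 0.1075·1150·4152 = 5.135e+05 Pa.
Head loss h_f = ΔP/(ρg) = 5.135e+05/(891·9.81) = 58.74 m.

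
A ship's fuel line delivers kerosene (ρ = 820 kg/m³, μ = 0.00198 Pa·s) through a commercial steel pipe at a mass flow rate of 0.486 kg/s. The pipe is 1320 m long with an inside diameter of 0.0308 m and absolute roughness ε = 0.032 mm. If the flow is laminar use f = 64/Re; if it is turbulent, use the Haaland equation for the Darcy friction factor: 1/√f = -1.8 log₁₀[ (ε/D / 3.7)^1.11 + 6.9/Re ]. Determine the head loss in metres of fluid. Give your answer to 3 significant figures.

A = πD²/4 = π(0.0308)²/4 = 0.0007451 m²; mean velocity V = ṁ/(ρA) = 0.486/(820 · 0.0007451) = 0.7955 m/s.
Reynolds number Re = ρVD/μ = 820 · 0.7955 · 0.0308 / 0.00198 = 1.015e+04.
Re > 4000 → turbulent. Relative roughness ε/D = 3.2e-05/0.0308 = 0.00104. Haaland: 1/√f = -1.8 log₁₀[(0.00104/3.7)^1.11 + 6.9/1.015e+04] = -1.8 log₁₀[0.000114 + 0.00068] = 5.58, so f = 0.03212.
Darcy-Weisbach: ΔP = f(L/D)(ρV²/2) = 0.03212·(1320/0.0308)·(820·0.7955²/2) = 0.03212·4.286e+04·259.4 = 3.571e+05 Pa.
Head loss h_f = ΔP/(ρg) = 3.571e+05/(820·9.81) = 44.4 m.

h_f ≈ 44.4 m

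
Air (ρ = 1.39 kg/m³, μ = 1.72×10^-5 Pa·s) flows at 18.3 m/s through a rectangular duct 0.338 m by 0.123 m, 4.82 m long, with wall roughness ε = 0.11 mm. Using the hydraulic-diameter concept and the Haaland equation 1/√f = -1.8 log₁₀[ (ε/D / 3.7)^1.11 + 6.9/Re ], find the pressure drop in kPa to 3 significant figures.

Hydraulic diameter D_h = 4A/P = 4·(0.338·0.123)/(2·(0.338+0.123)) = 0.1663/0.922 = 0.1804 m.
Re = ρVD_h/μ = 1.39·18.3·0.1804/1.72e-05 = 2.667e+05.
ε/D_h = 0.00011/0.1804 = 0.00061; Haaland gives 1/√f = -1.8 log₁₀[6.32e-05+2.59e-05] = 7.29, so f = 0.01882.
ΔP = f(L/D_h)(ρV²/2) = 0.01882·4.82/0.1804·232.7 = 117 Pa.
ΔP = 0.117 kPa.

ΔP ≈ 0.117 kPa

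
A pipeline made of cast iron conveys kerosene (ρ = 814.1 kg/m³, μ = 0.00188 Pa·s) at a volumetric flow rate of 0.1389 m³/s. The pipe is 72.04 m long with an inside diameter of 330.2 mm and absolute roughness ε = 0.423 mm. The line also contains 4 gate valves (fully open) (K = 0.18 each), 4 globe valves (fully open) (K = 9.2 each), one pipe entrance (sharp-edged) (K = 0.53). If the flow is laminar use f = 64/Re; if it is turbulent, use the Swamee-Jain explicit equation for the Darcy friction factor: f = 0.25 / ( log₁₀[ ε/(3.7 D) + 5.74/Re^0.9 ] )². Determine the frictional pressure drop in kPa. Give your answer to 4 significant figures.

ΔP ≈ 45.91 kPa

Cross-sectional area A = πD²/4 = π(0.3302)²/4 = 0.08563 m²; mean velocity V = Q/A = 0.1389/0.08563 = 1.622 m/s.
Reynolds number Re = ρVD/μ = 814.1 · 1.622 · 0.3302 / 0.00188 = 2.319e+05.
Re > 4000 → turbulent. Relative roughness ε/D = 0.000423/0.3302 = 0.00128. Swamee-Jain: f = 0.25/(log₁₀[0.00128/3.7 + 5.74/2.319e+05^0.9])² = 0.25/(log₁₀[0.000346 + 8.51e-05])² = 0.25/(-3.365)² = 0.02208.
Total minor-loss coefficient ΣK = 4·0.18 + 4·9.2 + 1·0.53 = 38.
ΔP = [f·L/D + ΣK]·(ρV²/2) = [0.02208·72.04/0.3302 + 38]·(814.1·1.622²/2) = [4.816 + 38]·1071 = 4.591e+04 Pa.
ΔP = 4.591e+04 Pa = 45.91 kPa.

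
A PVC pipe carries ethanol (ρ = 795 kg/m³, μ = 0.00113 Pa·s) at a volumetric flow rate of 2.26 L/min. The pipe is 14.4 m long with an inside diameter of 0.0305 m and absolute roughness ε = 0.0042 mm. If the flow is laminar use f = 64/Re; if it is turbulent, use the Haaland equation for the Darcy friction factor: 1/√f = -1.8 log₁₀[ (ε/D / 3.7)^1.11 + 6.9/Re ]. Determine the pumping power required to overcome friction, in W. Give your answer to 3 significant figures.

P ≈ 0.00109 W

Q = 2.26 L/min = 2.26/60000 = 3.767e-05 m³/s.
Cross-sectional area A = πD²/4 = π(0.0305)²/4 = 0.0007306 m²; mean velocity V = Q/A = 3.767e-05/0.0007306 = 0.05155 m/s.
Reynolds number Re = ρVD/μ = 795 · 0.05155 · 0.0305 / 0.00113 = 1106.
Re < 2300 → laminar flow, so f = 64/Re = 64/1106 = 0.05785 (the turbulent correlation is not needed).
Darcy-Weisbach: ΔP = f(L/D)(ρV²/2) = 0.05785·(14.4/0.0305)·(795·0.05155²/2) = 0.05785·472.1·1.057 = 28.86 Pa.
Pumping power P = QΔP = 3.767e-05·28.86 = 0.001087 W = 0.00109 W.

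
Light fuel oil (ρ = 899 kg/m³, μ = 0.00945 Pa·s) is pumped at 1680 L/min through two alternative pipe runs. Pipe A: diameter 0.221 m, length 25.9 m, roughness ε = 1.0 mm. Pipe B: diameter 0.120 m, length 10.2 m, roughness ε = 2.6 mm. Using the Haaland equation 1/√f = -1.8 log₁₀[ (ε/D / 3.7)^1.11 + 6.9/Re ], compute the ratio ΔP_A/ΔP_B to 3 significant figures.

ΔP_A/ΔP_B ≈ 0.0805

Pipe A: V = Q/A = 0.028/0.03836 = 0.7299 m/s; Re = 1.535e+04; ε/D = 0.00452; Haaland → f = 0.03463; ΔP_A = f(L/D)(ρV²/2) = 972 Pa.
Pipe B: V = Q/A = 0.028/0.01131 = 2.476 m/s; Re = 2.826e+04; ε/D = 0.0217; Haaland → f = 0.05154; ΔP_B = f(L/D)(ρV²/2) = 1.207e+04 Pa.
ΔP_A/ΔP_B = 972/1.207e+04 = 0.0805.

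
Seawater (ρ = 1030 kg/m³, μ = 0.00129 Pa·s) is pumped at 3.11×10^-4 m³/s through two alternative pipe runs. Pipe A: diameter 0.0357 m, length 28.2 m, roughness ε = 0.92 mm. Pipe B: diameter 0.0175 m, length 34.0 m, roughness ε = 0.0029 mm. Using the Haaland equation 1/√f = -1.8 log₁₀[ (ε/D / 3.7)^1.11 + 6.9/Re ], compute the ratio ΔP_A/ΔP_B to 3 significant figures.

ΔP_A/ΔP_B ≈ 0.0506

Pipe A: V = Q/A = 0.000311/0.001001 = 0.3107 m/s; Re = 8856; ε/D = 0.0258; Haaland → f = 0.05746; ΔP_A = f(L/D)(ρV²/2) = 2256 Pa.
Pipe B: V = Q/A = 0.000311/0.0002405 = 1.293 m/s; Re = 1.807e+04; ε/D = 0.000166; Haaland → f = 0.02668; ΔP_B = f(L/D)(ρV²/2) = 4.462e+04 Pa.
ΔP_A/ΔP_B = 2256/4.462e+04 = 0.0506.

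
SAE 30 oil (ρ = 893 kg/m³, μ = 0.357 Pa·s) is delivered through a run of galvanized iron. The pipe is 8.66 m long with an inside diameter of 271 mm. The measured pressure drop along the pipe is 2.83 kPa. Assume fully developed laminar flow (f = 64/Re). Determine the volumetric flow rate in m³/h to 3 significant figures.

For laminar flow, f = 64/Re with Re = ρVD/μ, so Darcy-Weisbach reduces to ΔP = 32μLV/D². Solving for V: V = ΔP·D²/(32μL) = 2830·(0.271)²/(32·0.357·8.66) = 2.101 m/s.
Check: Re = ρVD/μ = 893·2.101·0.271/0.357 = 1424 < 2300, so the laminar assumption holds.
Q = V·A = 2.101·(π/4·0.271²) = 0.1212 m³/s = 436 m³/h.

Q ≈ 436 m³/h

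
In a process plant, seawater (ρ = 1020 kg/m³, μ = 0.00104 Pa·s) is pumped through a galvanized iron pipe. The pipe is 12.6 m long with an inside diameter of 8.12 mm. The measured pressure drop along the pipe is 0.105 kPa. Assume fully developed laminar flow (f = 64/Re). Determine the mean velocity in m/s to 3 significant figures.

V ≈ 0.0165 m/s

For laminar flow, f = 64/Re with Re = ρVD/μ, so Darcy-Weisbach reduces to ΔP = 32μLV/D². Solving for V: V = ΔP·D²/(32μL) = 105·(0.00812)²/(32·0.00104·12.6) = 0.01651 m/s.
Check: Re = ρVD/μ = 1020·0.01651·0.00812/0.00104 = 131.5 < 2300, so the laminar assumption holds.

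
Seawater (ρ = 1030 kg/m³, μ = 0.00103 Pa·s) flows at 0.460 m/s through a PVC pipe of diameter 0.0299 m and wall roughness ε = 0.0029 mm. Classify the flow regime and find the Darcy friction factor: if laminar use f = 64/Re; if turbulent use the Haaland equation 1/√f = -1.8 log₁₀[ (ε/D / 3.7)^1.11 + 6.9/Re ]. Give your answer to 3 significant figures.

f ≈ 0.0285

Re = ρVD/μ = 1030·0.46·0.0299/0.00103 = 1.375e+04.
Re > 4000 → turbulent. ε/D = 2.9e-06/0.0299 = 9.7e-05; Haaland: 1/√f = -1.8 log₁₀[8.21e-06 + 0.000502] = 5.927, so f = 0.02847.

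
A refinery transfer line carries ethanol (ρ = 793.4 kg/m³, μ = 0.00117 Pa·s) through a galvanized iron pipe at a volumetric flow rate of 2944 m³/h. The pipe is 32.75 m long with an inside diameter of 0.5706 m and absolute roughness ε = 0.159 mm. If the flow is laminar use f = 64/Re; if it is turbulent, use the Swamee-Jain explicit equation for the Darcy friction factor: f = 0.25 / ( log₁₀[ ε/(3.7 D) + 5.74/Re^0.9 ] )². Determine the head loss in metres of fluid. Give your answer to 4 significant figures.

h_f ≈ 0.4614 m

Q = 2944 m³/h = 2944/3600 = 0.8178 m³/s.
Cross-sectional area A = πD²/4 = π(0.5706)²/4 = 0.2557 m²; mean velocity V = Q/A = 0.8178/0.2557 = 3.198 m/s.
Reynolds number Re = ρVD/μ = 793.4 · 3.198 · 0.5706 / 0.00117 = 1.237e+06.
Re > 4000 → turbulent. Relative roughness ε/D = 0.000159/0.5706 = 0.000279. Swamee-Jain: f = 0.25/(log₁₀[0.000279/3.7 + 5.74/1.237e+06^0.9])² = 0.25/(log₁₀[7.53e-05 + 1.89e-05])² = 0.25/(-4.026)² = 0.01542.
Darcy-Weisbach: ΔP = f(L/D)(ρV²/2) = 0.01542·(32.75/0.5706)·(793.4·3.198²/2) = 0.01542·57.4·4057 = 3592 Pa.
Head loss h_f = ΔP/(ρg) = 3592/(793.4·9.81) = 0.4614 m.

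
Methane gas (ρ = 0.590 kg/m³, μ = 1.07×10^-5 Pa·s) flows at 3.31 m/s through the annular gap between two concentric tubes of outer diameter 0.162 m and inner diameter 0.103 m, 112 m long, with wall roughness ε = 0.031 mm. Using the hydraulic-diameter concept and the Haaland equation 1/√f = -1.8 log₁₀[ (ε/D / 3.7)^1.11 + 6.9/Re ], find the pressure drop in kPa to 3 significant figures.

Hydraulic diameter D_h = 4A/P = D_o - D_i = 0.162 - 0.103 = 0.059 m.
Re = ρVD_h/μ = 0.59·3.31·0.059/1.07e-05 = 1.077e+04.
ε/D_h = 3.1e-05/0.059 = 0.000525; Haaland gives 1/√f = -1.8 log₁₀[5.36e-05+0.000641] = 5.685, so f = 0.03094.
ΔP = f(L/D_h)(ρV²/2) = 0.03094·112/0.059·3.232 = 189.8 Pa.
ΔP = 0.190 kPa.

ΔP ≈ 0.190 kPa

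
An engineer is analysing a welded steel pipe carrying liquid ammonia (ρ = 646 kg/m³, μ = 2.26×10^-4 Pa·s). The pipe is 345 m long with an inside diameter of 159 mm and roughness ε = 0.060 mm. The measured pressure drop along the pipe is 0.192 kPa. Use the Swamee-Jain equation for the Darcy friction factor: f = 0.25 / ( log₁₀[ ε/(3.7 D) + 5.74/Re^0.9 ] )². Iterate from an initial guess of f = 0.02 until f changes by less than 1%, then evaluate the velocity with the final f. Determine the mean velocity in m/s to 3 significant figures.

V ≈ 0.111 m/s

Rearranging Darcy-Weisbach: V = √(2·ΔP·D/(f·L·ρ)). With ε/D = 6e-05/0.159 = 0.000377, iterate starting from f = 0.02:
  f = 0.02 → V = √(2·192·0.159/(0.02·345·646)) = 0.117 m/s; Re = ρVD/μ = 5.319e+04; f → 0.02196
  f = 0.02196 → V = 0.1117 m/s; Re = 5.077e+04; f → 0.02214
Converged (Δf/f < 1%). With the final f = 0.02214: V = √(2·192·0.159/(0.02214·345·646)) = 0.1112 m/s.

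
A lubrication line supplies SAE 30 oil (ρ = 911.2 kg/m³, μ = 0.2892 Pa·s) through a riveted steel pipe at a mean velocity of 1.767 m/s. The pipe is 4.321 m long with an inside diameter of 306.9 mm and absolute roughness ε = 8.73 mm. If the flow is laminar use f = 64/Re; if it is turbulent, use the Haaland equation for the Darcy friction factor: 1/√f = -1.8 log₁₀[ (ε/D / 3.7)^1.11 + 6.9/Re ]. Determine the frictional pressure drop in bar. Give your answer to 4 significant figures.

ΔP ≈ 0.007502 bar

Reynolds number Re = ρVD/μ = 911.2 · 1.767 · 0.3069 / 0.289 = 1709.
Re < 2300 → laminar flow, so f = 64/Re = 64/1709 = 0.03746 (the turbulent correlation is not needed).
Darcy-Weisbach: ΔP = f(L/D)(ρV²/2) = 0.03746·(4.321/0.3069)·(911.2·1.767²/2) = 0.03746·14.08·1423 = 750.2 Pa.
ΔP = 750.2 Pa = 0.007502 bar.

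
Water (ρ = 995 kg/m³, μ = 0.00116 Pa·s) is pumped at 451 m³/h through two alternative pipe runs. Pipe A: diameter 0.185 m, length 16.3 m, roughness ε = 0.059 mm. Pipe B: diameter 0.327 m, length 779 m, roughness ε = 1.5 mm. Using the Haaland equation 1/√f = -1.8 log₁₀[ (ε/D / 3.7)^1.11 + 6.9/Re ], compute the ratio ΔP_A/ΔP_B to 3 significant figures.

Pipe A: V = Q/A = 0.1253/0.02688 = 4.661 m/s; Re = 7.396e+05; ε/D = 0.000319; Haaland → f = 0.01597; ΔP_A = f(L/D)(ρV²/2) = 1.52e+04 Pa.
Pipe B: V = Q/A = 0.1253/0.08398 = 1.492 m/s; Re = 4.184e+05; ε/D = 0.00459; Haaland → f = 0.02987; ΔP_B = f(L/D)(ρV²/2) = 7.878e+04 Pa.
ΔP_A/ΔP_B = 1.52e+04/7.878e+04 = 0.193.

ΔP_A/ΔP_B ≈ 0.193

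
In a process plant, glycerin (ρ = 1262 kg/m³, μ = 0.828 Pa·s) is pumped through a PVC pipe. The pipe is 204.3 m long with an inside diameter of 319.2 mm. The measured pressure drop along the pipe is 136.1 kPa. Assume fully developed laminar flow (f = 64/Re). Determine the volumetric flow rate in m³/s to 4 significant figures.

For laminar flow, f = 64/Re with Re = ρVD/μ, so Darcy-Weisbach reduces to ΔP = 32μLV/D². Solving for V: V = ΔP·D²/(32μL) = 1.361e+05·(0.3192)²/(32·0.828·204.3) = 2.562 m/s.
Check: Re = ρVD/μ = 1262·2.562·0.3192/0.828 = 1246 < 2300, so the laminar assumption holds.
Q = V·A = 2.562·(π/4·0.3192²) = 0.205 m³/s = 0.2050 m³/s.

Q ≈ 0.2050 m³/s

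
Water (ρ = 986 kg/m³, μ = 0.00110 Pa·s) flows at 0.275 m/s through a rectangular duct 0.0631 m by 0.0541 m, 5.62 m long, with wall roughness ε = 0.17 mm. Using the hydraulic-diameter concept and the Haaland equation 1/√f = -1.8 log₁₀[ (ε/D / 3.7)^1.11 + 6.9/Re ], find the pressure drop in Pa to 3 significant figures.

Hydraulic diameter D_h = 4A/P = 4·(0.0631·0.0541)/(2·(0.0631+0.0541)) = 0.01365/0.2344 = 0.05825 m.
Re = ρVD_h/μ = 986·0.275·0.05825/0.0011 = 1.436e+04.
ε/D_h = 0.00017/0.05825 = 0.00292; Haaland gives 1/√f = -1.8 log₁₀[0.000359+0.000481] = 5.536, so f = 0.03262.
ΔP = f(L/D_h)(ρV²/2) = 0.03262·5.62/0.05825·37.28 = 117.3 Pa.

ΔP ≈ 117 Pa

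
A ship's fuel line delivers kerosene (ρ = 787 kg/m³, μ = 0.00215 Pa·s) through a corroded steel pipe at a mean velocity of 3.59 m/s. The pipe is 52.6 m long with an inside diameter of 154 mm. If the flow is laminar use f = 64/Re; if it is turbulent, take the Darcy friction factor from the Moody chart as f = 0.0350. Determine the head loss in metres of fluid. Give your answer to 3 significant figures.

Reynolds number Re = ρVD/μ = 787 · 3.59 · 0.154 / 0.00215 = 2.024e+05.
Re > 4000 → turbulent; use the Moody-chart value f = 0.0350.
Darcy-Weisbach: ΔP = f(L/D)(ρV²/2) = 0.035·(52.6/0.154)·(787·3.59²/2) = 0.035·341.6·5071 = 6.063e+04 Pa.
Head loss h_f = ΔP/(ρg) = 6.063e+04/(787·9.81) = 7.85 m.

h_f ≈ 7.85 m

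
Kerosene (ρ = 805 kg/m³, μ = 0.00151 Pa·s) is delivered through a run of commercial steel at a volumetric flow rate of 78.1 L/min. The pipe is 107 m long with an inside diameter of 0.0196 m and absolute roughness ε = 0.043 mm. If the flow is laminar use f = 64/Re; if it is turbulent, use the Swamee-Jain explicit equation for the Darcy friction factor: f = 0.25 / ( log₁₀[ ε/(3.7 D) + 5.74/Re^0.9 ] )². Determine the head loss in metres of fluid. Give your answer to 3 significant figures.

h_f ≈ 142 m

Q = 78.1 L/min = 78.1/60000 = 0.001302 m³/s.
Cross-sectional area A = πD²/4 = π(0.0196)²/4 = 0.0003017 m²; mean velocity V = Q/A = 0.001302/0.0003017 = 4.314 m/s.
Reynolds number Re = ρVD/μ = 805 · 4.314 · 0.0196 / 0.00151 = 4.508e+04.
Re > 4000 → turbulent. Relative roughness ε/D = 4.3e-05/0.0196 = 0.00219. Swamee-Jain: f = 0.25/(log₁₀[0.00219/3.7 + 5.74/4.508e+04^0.9])² = 0.25/(log₁₀[0.000593 + 0.000372])² = 0.25/(-3.016)² = 0.02749.
Darcy-Weisbach: ΔP = f(L/D)(ρV²/2) = 0.02749·(107/0.0196)·(805·4.314²/2) = 0.02749·5459·7491 = 1.124e+06 Pa.
Head loss h_f = ΔP/(ρg) = 1.124e+06/(805·9.81) = 142 m.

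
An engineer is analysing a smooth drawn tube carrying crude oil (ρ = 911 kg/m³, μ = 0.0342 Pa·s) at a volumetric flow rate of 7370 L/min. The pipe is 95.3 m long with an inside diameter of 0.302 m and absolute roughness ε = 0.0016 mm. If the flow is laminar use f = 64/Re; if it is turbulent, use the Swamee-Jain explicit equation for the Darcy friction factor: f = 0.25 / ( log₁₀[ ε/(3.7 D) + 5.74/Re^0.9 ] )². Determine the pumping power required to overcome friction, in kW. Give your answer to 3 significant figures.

Q = 7370 L/min = 7370/60000 = 0.1228 m³/s.
Cross-sectional area A = πD²/4 = π(0.302)²/4 = 0.07163 m²; mean velocity V = Q/A = 0.1228/0.07163 = 1.715 m/s.
Reynolds number Re = ρVD/μ = 911 · 1.715 · 0.302 / 0.0342 = 1.379e+04.
Re > 4000 → turbulent. Relative roughness ε/D = 1.6e-06/0.302 = 5.3e-06. Swamee-Jain: f = 0.25/(log₁₀[5.3e-06/3.7 + 5.74/1.379e+04^0.9])² = 0.25/(log₁₀[1.43e-06 + 0.00108])² = 0.25/(-2.966)² = 0.02841.
Darcy-Weisbach: ΔP = f(L/D)(ρV²/2) = 0.02841·(95.3/0.302)·(911·1.715²/2) = 0.02841·315.6·1339 = 1.201e+04 Pa.
Pumping power P = QΔP = 0.1228·1.201e+04 = 1475 W = 1.48 kW.

P ≈ 1.48 kW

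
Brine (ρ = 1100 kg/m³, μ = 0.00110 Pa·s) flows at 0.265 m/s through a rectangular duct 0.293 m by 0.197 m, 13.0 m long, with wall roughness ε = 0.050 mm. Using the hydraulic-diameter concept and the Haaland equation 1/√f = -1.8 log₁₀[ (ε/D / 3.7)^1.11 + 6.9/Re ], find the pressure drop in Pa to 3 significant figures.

ΔP ≈ 43.6 Pa

Hydraulic diameter D_h = 4A/P = 4·(0.293·0.197)/(2·(0.293+0.197)) = 0.2309/0.98 = 0.2356 m.
Re = ρVD_h/μ = 1100·0.265·0.2356/0.0011 = 6.243e+04.
ε/D_h = 5e-05/0.2356 = 0.000212; Haaland gives 1/√f = -1.8 log₁₀[1.96e-05+0.000111] = 6.994, so f = 0.02044.
ΔP = f(L/D_h)(ρV²/2) = 0.02044·13/0.2356·38.62 = 43.57 Pa.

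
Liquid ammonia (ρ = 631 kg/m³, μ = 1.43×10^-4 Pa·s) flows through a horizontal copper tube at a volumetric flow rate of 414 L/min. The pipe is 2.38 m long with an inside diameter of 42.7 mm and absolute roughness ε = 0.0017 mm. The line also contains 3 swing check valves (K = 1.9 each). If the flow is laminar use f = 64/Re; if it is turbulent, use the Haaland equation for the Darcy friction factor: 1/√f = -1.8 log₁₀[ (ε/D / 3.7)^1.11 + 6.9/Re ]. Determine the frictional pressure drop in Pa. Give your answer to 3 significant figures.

Q = 414 L/min = 414/60000 = 0.0069 m³/s.
Cross-sectional area A = πD²/4 = π(0.0427)²/4 = 0.001432 m²; mean velocity V = Q/A = 0.0069/0.001432 = 4.818 m/s.
Reynolds number Re = ρVD/μ = 631 · 4.818 · 0.0427 / 0.000143 = 9.079e+05.
Re > 4000 → turbulent. Relative roughness ε/D = 1.7e-06/0.0427 = 3.98e-05. Haaland: 1/√f = -1.8 log₁₀[(3.98e-05/3.7)^1.11 + 6.9/9.079e+05] = -1.8 log₁₀[3.06e-06 + 7.6e-06] = 8.95, so f = 0.01248.
Total minor-loss coefficient ΣK = 3·1.9 = 5.7.
ΔP = [f·L/D + ΣK]·(ρV²/2) = [0.01248·2.38/0.0427 + 5.7]·(631·4.818²/2) = [0.6958 + 5.7]·7325 = 4.685e+04 Pa.

ΔP ≈ 46800 Pa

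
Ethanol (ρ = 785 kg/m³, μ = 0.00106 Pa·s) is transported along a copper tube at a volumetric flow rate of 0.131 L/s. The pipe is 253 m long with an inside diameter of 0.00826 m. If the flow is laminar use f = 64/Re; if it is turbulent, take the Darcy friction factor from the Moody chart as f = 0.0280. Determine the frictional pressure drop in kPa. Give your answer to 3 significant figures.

ΔP ≈ 2010 kPa

Q = 0.131 L/s = 0.131/1000 = 0.000131 m³/s.
Cross-sectional area A = πD²/4 = π(0.00826)²/4 = 5.359e-05 m²; mean velocity V = Q/A = 0.000131/5.359e-05 = 2.445 m/s.
Reynolds number Re = ρVD/μ = 785 · 2.445 · 0.00826 / 0.00106 = 1.495e+04.
Re > 4000 → turbulent; use the Moody-chart value f = 0.0280.
Darcy-Weisbach: ΔP = f(L/D)(ρV²/2) = 0.028·(253/0.00826)·(785·2.445²/2) = 0.028·3.063e+04·2346 = 2.012e+06 Pa.
ΔP = 2.012e+06 Pa = 2010 kPa.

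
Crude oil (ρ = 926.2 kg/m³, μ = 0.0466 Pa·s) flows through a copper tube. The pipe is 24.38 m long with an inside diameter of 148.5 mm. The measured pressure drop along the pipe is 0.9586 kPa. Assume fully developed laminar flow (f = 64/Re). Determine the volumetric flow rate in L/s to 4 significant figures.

For laminar flow, f = 64/Re with Re = ρVD/μ, so Darcy-Weisbach reduces to ΔP = 32μLV/D². Solving for V: V = ΔP·D²/(32μL) = 958.6·(0.1485)²/(32·0.0466·24.38) = 0.5815 m/s.
Check: Re = ρVD/μ = 926.2·0.5815·0.1485/0.0466 = 1716 < 2300, so the laminar assumption holds.
Q = V·A = 0.5815·(π/4·0.1485²) = 0.01007 m³/s = 10.07 L/s.

Q ≈ 10.07 L/s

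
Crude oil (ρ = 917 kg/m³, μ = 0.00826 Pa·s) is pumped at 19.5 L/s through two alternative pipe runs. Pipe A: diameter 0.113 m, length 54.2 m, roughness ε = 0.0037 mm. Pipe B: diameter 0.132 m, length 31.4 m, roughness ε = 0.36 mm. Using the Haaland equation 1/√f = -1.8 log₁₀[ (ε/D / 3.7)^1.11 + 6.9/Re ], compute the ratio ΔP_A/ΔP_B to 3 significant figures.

ΔP_A/ΔP_B ≈ 3.02

Pipe A: V = Q/A = 0.0195/0.01003 = 1.944 m/s; Re = 2.439e+04; ε/D = 3.27e-05; Haaland → f = 0.02456; ΔP_A = f(L/D)(ρV²/2) = 2.042e+04 Pa.
Pipe B: V = Q/A = 0.0195/0.01368 = 1.425 m/s; Re = 2.088e+04; ε/D = 0.00273; Haaland → f = 0.03056; ΔP_B = f(L/D)(ρV²/2) = 6768 Pa.
ΔP_A/ΔP_B = 2.042e+04/6768 = 3.02.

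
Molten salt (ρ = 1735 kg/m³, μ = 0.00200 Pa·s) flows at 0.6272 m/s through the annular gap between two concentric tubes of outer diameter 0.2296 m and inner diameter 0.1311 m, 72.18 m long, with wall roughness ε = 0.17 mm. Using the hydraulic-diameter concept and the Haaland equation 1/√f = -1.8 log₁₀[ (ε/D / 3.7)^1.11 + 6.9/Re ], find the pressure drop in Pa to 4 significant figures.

Hydraulic diameter D_h = 4A/P = D_o - D_i = 0.2296 - 0.1311 = 0.0985 m.
Re = ρVD_h/μ = 1735·0.6272·0.0985/0.002 = 5.359e+04.
ε/D_h = 0.00017/0.0985 = 0.00173; Haaland gives 1/√f = -1.8 log₁₀[0.000201+0.000129] = 6.268, so f = 0.02545.
ΔP = f(L/D_h)(ρV²/2) = 0.02545·72.18/0.0985·341.3 = 6365 Pa.

ΔP ≈ 6365 Pa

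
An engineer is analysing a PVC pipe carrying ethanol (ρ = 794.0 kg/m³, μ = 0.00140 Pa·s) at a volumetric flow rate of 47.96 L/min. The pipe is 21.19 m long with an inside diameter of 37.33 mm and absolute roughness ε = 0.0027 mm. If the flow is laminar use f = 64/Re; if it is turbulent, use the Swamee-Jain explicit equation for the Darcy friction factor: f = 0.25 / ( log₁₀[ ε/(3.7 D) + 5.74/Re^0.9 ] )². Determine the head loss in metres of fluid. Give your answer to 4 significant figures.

h_f ≈ 0.4279 m

Q = 47.96 L/min = 47.96/60000 = 0.0007993 m³/s.
Cross-sectional area A = πD²/4 = π(0.03733)²/4 = 0.001094 m²; mean velocity V = Q/A = 0.0007993/0.001094 = 0.7303 m/s.
Reynolds number Re = ρVD/μ = 794 · 0.7303 · 0.03733 / 0.0014 = 1.546e+04.
Re > 4000 → turbulent. Relative roughness ε/D = 2.7e-06/0.03733 = 7.23e-05. Swamee-Jain: f = 0.25/(log₁₀[7.23e-05/3.7 + 5.74/1.546e+04^0.9])² = 0.25/(log₁₀[1.95e-05 + 0.000974])² = 0.25/(-3.003)² = 0.02773.
Darcy-Weisbach: ΔP = f(L/D)(ρV²/2) = 0.02773·(21.19/0.03733)·(794·0.7303²/2) = 0.02773·567.6·211.8 = 3333 Pa.
Head loss h_f = ΔP/(ρg) = 3333/(794·9.81) = 0.4279 m.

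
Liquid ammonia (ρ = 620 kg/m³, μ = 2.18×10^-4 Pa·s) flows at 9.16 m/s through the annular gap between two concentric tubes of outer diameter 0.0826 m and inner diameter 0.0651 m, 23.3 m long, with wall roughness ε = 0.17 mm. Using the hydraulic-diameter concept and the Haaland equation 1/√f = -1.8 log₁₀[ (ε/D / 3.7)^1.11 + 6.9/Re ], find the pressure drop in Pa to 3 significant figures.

Hydraulic diameter D_h = 4A/P = D_o - D_i = 0.0826 - 0.0651 = 0.0175 m.
Re = ρVD_h/μ = 620·9.16·0.0175/0.000218 = 4.559e+05.
ε/D_h = 0.00017/0.0175 = 0.00971; Haaland gives 1/√f = -1.8 log₁₀[0.00137+1.51e-05] = 5.148, so f = 0.03774.
ΔP = f(L/D_h)(ρV²/2) = 0.03774·23.3/0.0175·2.601e+04 = 1.307e+06 Pa.

ΔP ≈ 1.31×10^6 Pa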